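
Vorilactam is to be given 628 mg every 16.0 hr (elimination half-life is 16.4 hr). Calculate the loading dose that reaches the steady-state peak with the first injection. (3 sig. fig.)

k = ln 2 / 16.4 = 0.04227 hr⁻¹
Accumulation ratio R = 1 / (1 − e^(−kτ)) = 1 / (1 − e^(−0.04227×16.0)) = 1 / (1 − 0.5085) = 2.035
Loading dose = maintenance dose × R = 628 × 2.035 ≈ 1280 mg

1280 mg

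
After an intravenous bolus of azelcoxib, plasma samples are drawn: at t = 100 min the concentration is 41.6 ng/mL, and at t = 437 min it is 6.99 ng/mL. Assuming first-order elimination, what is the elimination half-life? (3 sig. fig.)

k = ln(C₁/C₂) / (t₂ − t₁) = ln(41.6/6.99) / (437 − 100)
  = 1.784 / 337.0 = 0.005293 min⁻¹
t½ = ln 2 / k = ln 2 / 0.005293 ≈ 131 minutes

131 minutes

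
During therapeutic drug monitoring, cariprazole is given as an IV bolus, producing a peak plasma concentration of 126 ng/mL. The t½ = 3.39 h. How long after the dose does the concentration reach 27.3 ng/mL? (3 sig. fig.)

k = ln 2 / 3.39 = 0.2045 h⁻¹
C(t) = C₀ e^(−kt)  ⇒  t = ln(C₀/C) / k
t = ln(126/27.3) / 0.2045 = 1.529 / 0.2045 ≈ 7.48 hours

7.48 hours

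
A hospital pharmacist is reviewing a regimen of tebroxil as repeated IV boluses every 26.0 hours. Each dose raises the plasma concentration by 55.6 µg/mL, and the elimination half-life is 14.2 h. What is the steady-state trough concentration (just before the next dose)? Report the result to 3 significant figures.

k = ln 2 / 14.2 = 0.04881 h⁻¹
Fraction remaining after one interval: e^(−kτ) = e^(−0.04881 × 26.0) = 0.2811
R = 1 / (1 − 0.2811) = 1.391
Css,max = 55.6 × 1.391 = 77.34 µg/mL
Css,min = Css,max × e^(−kτ) = 77.34 × 0.2811 ≈ 21.7 µg/mL

21.7 µg/mL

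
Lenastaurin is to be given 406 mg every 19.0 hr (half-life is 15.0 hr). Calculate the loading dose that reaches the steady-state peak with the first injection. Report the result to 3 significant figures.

695 mg

k = ln 2 / 15.0 = 0.04621 hr⁻¹
Accumulation ratio R = 1 / (1 − e^(−kτ)) = 1 / (1 − e^(−0.04621×19.0)) = 1 / (1 − 0.4156) = 1.711
Loading dose = maintenance dose × R = 406 × 1.711 ≈ 695 mg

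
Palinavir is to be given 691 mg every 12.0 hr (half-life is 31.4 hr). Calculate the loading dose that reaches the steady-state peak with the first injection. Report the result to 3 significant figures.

k = ln 2 / 31.4 = 0.02207 hr⁻¹
Accumulation ratio R = 1 / (1 − e^(−kτ)) = 1 / (1 − e^(−0.02207×12.0)) = 1 / (1 − 0.7673) = 4.297
Loading dose = maintenance dose × R = 691 × 4.297 ≈ 2970 mg

2970 mg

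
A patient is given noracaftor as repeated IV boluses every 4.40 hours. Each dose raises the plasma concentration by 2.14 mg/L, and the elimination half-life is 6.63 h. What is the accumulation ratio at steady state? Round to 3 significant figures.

2.71

k = ln 2 / 6.63 = 0.1045 h⁻¹
Fraction remaining after one interval: e^(−kτ) = e^(−0.1045 × 4.40) = 0.6313
R = 1 / (1 − 0.6313) = 1 / 0.3687 ≈ 2.71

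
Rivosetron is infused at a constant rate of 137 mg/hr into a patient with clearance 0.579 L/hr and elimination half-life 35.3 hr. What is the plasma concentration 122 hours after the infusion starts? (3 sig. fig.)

Css = rate / CL = 137 / 0.579 = 236.6 µg/mL
k = ln 2 / 35.3 = 0.01964 hr⁻¹
C(t) = Css (1 − e^(−kt)) = 236.6 × (1 − e^(−2.396)) = 236.6 × 0.9089 ≈ 215 µg/mL

215 µg/mL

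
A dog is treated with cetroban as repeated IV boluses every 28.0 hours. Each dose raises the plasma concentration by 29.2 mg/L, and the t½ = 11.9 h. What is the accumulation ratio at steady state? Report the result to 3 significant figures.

k = ln 2 / 11.9 = 0.05825 h⁻¹
Fraction remaining after one interval: e^(−kτ) = e^(−0.05825 × 28.0) = 0.1957
R = 1 / (1 − 0.1957) = 1 / 0.8043 ≈ 1.24

1.24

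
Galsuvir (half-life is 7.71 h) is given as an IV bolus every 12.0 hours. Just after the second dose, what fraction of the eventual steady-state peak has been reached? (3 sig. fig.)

k = ln 2 / 7.71 = 0.08990 h⁻¹
f_n = 1 − e^(−nkτ) = 1 − e^(−2 × 0.08990 × 12.0) = 1 − e^(−2.158) = 1 − 0.1156 ≈ 0.884

0.884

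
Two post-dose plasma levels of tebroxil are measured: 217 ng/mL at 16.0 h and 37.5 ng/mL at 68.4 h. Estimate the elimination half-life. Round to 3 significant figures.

20.7 hours

k = ln(C₁/C₂) / (t₂ − t₁) = ln(217/37.5) / (68.4 − 16.0)
  = 1.756 / 52.40 = 0.03350 h⁻¹
t½ = ln 2 / k = ln 2 / 0.03350 ≈ 20.7 hours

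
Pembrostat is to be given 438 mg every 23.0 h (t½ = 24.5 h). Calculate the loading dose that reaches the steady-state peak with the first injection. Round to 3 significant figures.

k = ln 2 / 24.5 = 0.02829 h⁻¹
Accumulation ratio R = 1 / (1 − e^(−kτ)) = 1 / (1 − e^(−0.02829×23.0)) = 1 / (1 − 0.5217) = 2.091
Loading dose = maintenance dose × R = 438 × 2.091 ≈ 916 mg

916 mg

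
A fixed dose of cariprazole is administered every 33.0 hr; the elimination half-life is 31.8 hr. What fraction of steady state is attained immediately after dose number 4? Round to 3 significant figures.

k = ln 2 / 31.8 = 0.02180 hr⁻¹
f_n = 1 − e^(−nkτ) = 1 − e^(−4 × 0.02180 × 33.0) = 1 − e^(−2.877) = 1 − 0.05629 ≈ 0.944

0.944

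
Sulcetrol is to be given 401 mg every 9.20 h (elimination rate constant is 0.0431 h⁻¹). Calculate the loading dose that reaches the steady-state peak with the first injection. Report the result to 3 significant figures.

Accumulation ratio R = 1 / (1 − e^(−kτ)) = 1 / (1 − e^(−0.04310×9.20)) = 1 / (1 − 0.6727) = 3.055
Loading dose = maintenance dose × R = 401 × 3.055 ≈ 1230 mg

1230 mg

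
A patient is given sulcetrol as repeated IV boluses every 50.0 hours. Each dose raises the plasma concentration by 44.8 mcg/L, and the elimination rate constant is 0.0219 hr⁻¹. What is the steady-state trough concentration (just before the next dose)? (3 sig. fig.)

Fraction remaining after one interval: e^(−kτ) = e^(−0.02190 × 50.0) = 0.3345
R = 1 / (1 − 0.3345) = 1.503
Css,max = 44.8 × 1.503 = 67.32 mcg/L
Css,min = Css,max × e^(−kτ) = 67.32 × 0.3345 ≈ 22.5 mcg/L

22.5 mcg/L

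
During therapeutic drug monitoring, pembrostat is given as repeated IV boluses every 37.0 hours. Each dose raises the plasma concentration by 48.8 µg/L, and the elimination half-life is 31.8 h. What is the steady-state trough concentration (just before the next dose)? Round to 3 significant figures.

k = ln 2 / 31.8 = 0.02180 h⁻¹
Fraction remaining after one interval: e^(−kτ) = e^(−0.02180 × 37.0) = 0.4464
R = 1 / (1 − 0.4464) = 1.806
Css,max = 48.8 × 1.806 = 88.15 µg/L
Css,min = Css,max × e^(−kτ) = 88.15 × 0.4464 ≈ 39.4 µg/L

39.4 µg/L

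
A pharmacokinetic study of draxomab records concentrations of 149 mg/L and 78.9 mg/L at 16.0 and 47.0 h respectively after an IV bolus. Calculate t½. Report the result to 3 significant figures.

33.8 hours

k = ln(C₁/C₂) / (t₂ − t₁) = ln(149/78.9) / (47.0 − 16.0)
  = 0.6358 / 31.00 = 0.02051 h⁻¹
t½ = ln 2 / k = ln 2 / 0.02051 ≈ 33.8 hours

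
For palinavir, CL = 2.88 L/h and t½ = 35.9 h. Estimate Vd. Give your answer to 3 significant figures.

k = ln 2 / t½ = ln 2 / 35.9 = 0.01931 h⁻¹
V = CL / k = 2.88 / 0.01931 ≈ 149 L

149 L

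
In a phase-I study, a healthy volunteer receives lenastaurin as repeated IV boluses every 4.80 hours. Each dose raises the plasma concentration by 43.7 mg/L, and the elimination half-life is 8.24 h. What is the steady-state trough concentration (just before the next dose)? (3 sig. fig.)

k = ln 2 / 8.24 = 0.08412 h⁻¹
Fraction remaining after one interval: e^(−kτ) = e^(−0.08412 × 4.80) = 0.6678
R = 1 / (1 − 0.6678) = 3.010
Css,max = 43.7 × 3.010 = 131.5 mg/L
Css,min = Css,max × e^(−kτ) = 131.5 × 0.6678 ≈ 87.8 mg/L

87.8 mg/L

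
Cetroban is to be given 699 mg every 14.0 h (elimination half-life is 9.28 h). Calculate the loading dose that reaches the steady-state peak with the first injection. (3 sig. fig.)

1080 mg

k = ln 2 / 9.28 = 0.07469 h⁻¹
Accumulation ratio R = 1 / (1 − e^(−kτ)) = 1 / (1 − e^(−0.07469×14.0)) = 1 / (1 − 0.3514) = 1.542
Loading dose = maintenance dose × R = 699 × 1.542 ≈ 1080 mg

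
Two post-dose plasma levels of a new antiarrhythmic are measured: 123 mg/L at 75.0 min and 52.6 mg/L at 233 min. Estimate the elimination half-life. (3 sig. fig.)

k = ln(C₁/C₂) / (t₂ − t₁) = ln(123/52.6) / (233 − 75.0)
  = 0.8495 / 158.0 = 0.005376 min⁻¹
t½ = ln 2 / k = ln 2 / 0.005376 ≈ 129 minutes

129 minutes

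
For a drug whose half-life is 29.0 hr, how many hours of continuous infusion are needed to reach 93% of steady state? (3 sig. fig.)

111 hours

k = ln 2 / 29.0 = 0.02390 hr⁻¹
f = 1 − e^(−kt)  ⇒  t = −ln(1 − f) / k
t = −ln(1 − 0.93) / 0.02390 = 2.659 / 0.02390 ≈ 111 hours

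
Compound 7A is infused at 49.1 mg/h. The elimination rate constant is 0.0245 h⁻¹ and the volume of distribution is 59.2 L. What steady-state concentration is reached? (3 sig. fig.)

33.9 µg/mL

CL = k · V = 0.0245 × 59.2 = 1.450 L/h
Css = rate / CL = 49.1 / 1.450 ≈ 33.9 µg/mL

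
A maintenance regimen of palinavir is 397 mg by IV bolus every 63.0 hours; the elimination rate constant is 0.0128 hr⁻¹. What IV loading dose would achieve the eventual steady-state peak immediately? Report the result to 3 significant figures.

Accumulation ratio R = 1 / (1 − e^(−kτ)) = 1 / (1 − e^(−0.01280×63.0)) = 1 / (1 − 0.4465) = 1.807
Loading dose = maintenance dose × R = 397 × 1.807 ≈ 717 mg

717 mg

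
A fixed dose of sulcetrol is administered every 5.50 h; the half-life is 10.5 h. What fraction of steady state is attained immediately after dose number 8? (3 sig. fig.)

0.945

k = ln 2 / 10.5 = 0.06601 h⁻¹
f_n = 1 − e^(−nkτ) = 1 − e^(−8 × 0.06601 × 5.50) = 1 − e^(−2.905) = 1 − 0.05477 ≈ 0.945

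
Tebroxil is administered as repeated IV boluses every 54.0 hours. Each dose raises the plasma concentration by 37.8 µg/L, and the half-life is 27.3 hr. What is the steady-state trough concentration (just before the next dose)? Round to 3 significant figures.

k = ln 2 / 27.3 = 0.02539 hr⁻¹
Fraction remaining after one interval: e^(−kτ) = e^(−0.02539 × 54.0) = 0.2538
R = 1 / (1 − 0.2538) = 1.340
Css,max = 37.8 × 1.340 = 50.66 µg/L
Css,min = Css,max × e^(−kτ) = 50.66 × 0.2538 ≈ 12.9 µg/L

12.9 µg/L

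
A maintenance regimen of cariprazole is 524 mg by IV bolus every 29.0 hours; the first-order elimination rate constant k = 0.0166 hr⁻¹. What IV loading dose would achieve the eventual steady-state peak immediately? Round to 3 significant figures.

1370 mg

Accumulation ratio R = 1 / (1 − e^(−kτ)) = 1 / (1 − e^(−0.01660×29.0)) = 1 / (1 − 0.6179) = 2.617
Loading dose = maintenance dose × R = 524 × 2.617 ≈ 1370 mg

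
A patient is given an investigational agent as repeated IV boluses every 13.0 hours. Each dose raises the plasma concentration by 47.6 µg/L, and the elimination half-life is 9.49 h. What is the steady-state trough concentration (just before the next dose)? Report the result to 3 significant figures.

k = ln 2 / 9.49 = 0.07304 h⁻¹
Fraction remaining after one interval: e^(−kτ) = e^(−0.07304 × 13.0) = 0.3869
R = 1 / (1 − 0.3869) = 1.631
Css,max = 47.6 × 1.631 = 77.64 µg/L
Css,min = Css,max × e^(−kτ) = 77.64 × 0.3869 ≈ 30.0 µg/L

30.0 µg/L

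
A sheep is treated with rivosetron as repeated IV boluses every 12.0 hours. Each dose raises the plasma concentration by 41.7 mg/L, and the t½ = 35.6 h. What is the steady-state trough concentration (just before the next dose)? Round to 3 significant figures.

k = ln 2 / 35.6 = 0.01947 h⁻¹
Fraction remaining after one interval: e^(−kτ) = e^(−0.01947 × 12.0) = 0.7916
R = 1 / (1 − 0.7916) = 4.799
Css,max = 41.7 × 4.799 = 200.1 mg/L
Css,min = Css,max × e^(−kτ) = 200.1 × 0.7916 ≈ 158 mg/L

158 mg/L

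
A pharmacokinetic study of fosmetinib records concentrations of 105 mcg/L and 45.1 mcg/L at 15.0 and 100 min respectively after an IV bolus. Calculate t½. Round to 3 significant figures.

k = ln(C₁/C₂) / (t₂ − t₁) = ln(105/45.1) / (100 − 15.0)
  = 0.8451 / 85.00 = 0.009942 min⁻¹
t½ = ln 2 / k = ln 2 / 0.009942 ≈ 69.7 minutes

69.7 minutes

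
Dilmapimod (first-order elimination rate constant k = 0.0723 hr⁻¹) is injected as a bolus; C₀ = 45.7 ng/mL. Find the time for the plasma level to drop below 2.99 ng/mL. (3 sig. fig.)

37.7 hours

C(t) = C₀ e^(−kt)  ⇒  t = ln(C₀/C) / k
t = ln(45.7/2.99) / 0.07230 = 2.727 / 0.07230 ≈ 37.7 hours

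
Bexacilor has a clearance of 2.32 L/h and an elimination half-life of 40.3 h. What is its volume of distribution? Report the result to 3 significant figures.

135 L

k = ln 2 / t½ = ln 2 / 40.3 = 0.01720 h⁻¹
V = CL / k = 2.32 / 0.01720 ≈ 135 L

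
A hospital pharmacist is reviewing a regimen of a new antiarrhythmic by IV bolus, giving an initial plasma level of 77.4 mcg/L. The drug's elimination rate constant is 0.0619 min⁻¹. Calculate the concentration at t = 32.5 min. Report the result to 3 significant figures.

10.4 mcg/L

C(t) = C₀ e^(−kt) = 77.4 × e^(−0.06190 × 32.5) = 77.4 × e^(−2.012) = 77.4 × 0.1338 ≈ 10.4 mcg/L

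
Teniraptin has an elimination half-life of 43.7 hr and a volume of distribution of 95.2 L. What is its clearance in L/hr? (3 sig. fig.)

1.51 L/hr

k = ln 2 / t½ = ln 2 / 43.7 = 0.01586 hr⁻¹
CL = k · V = 0.01586 × 95.2 ≈ 1.51 L/hr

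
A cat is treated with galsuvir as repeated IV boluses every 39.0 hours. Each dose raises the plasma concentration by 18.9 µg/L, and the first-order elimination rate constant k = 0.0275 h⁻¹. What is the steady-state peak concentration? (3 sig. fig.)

Fraction remaining after one interval: e^(−kτ) = e^(−0.02750 × 39.0) = 0.3422
R = 1 / (1 − 0.3422) = 1.520
Css,max = 18.9 × 1.520 ≈ 28.7 µg/L

28.7 µg/L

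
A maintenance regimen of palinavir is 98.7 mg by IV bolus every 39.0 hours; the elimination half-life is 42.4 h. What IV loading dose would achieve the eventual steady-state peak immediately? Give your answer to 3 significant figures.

k = ln 2 / 42.4 = 0.01635 h⁻¹
Accumulation ratio R = 1 / (1 − e^(−kτ)) = 1 / (1 − e^(−0.01635×39.0)) = 1 / (1 − 0.5286) = 2.121
Loading dose = maintenance dose × R = 98.7 × 2.121 ≈ 209 mg

209 mg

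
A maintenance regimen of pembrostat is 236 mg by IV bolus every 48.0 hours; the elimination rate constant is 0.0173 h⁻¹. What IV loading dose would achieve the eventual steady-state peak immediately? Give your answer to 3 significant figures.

418 mg

Accumulation ratio R = 1 / (1 − e^(−kτ)) = 1 / (1 − e^(−0.01730×48.0)) = 1 / (1 − 0.4359) = 1.773
Loading dose = maintenance dose × R = 236 × 1.773 ≈ 418 mg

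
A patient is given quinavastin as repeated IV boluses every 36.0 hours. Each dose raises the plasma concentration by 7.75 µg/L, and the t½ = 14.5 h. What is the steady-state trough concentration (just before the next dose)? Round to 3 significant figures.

k = ln 2 / 14.5 = 0.04780 h⁻¹
Fraction remaining after one interval: e^(−kτ) = e^(−0.04780 × 36.0) = 0.1789
R = 1 / (1 − 0.1789) = 1.218
Css,max = 7.75 × 1.218 = 9.439 µg/L
Css,min = Css,max × e^(−kτ) = 9.439 × 0.1789 ≈ 1.69 µg/L

1.69 µg/L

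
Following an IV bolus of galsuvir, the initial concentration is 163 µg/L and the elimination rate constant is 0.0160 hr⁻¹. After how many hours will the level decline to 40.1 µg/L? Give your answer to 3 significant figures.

C(t) = C₀ e^(−kt)  ⇒  t = ln(C₀/C) / k
t = ln(163/40.1) / 0.01600 = 1.402 / 0.01600 ≈ 87.6 hours

87.6 hours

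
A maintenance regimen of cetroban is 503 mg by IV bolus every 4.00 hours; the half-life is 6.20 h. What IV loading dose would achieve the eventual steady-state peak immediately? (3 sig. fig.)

k = ln 2 / 6.20 = 0.1118 h⁻¹
Accumulation ratio R = 1 / (1 − e^(−kτ)) = 1 / (1 − e^(−0.1118×4.00)) = 1 / (1 − 0.6394) = 2.773
Loading dose = maintenance dose × R = 503 × 2.773 ≈ 1390 mg

1390 mg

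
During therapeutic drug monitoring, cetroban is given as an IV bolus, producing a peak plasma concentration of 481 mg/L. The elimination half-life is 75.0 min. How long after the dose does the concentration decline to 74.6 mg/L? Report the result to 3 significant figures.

202 minutes

k = ln 2 / 75.0 = 0.009242 min⁻¹
C(t) = C₀ e^(−kt)  ⇒  t = ln(C₀/C) / k
t = ln(481/74.6) / 0.009242 = 1.864 / 0.009242 ≈ 202 minutes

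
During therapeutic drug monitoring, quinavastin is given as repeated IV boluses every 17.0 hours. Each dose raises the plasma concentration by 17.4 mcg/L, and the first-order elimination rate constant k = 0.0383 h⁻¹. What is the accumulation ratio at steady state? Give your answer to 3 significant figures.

2.09

Fraction remaining after one interval: e^(−kτ) = e^(−0.03830 × 17.0) = 0.5215
R = 1 / (1 − 0.5215) = 1 / 0.4785 ≈ 2.09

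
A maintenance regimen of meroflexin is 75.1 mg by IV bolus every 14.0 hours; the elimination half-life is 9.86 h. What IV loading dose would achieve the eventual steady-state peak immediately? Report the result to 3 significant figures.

k = ln 2 / 9.86 = 0.07030 h⁻¹
Accumulation ratio R = 1 / (1 − e^(−kτ)) = 1 / (1 − e^(−0.07030×14.0)) = 1 / (1 − 0.3737) = 1.597
Loading dose = maintenance dose × R = 75.1 × 1.597 ≈ 120 mg

120 mg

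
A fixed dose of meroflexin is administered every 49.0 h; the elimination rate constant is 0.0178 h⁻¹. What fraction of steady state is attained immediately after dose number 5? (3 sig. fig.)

0.987

f_n = 1 − e^(−nkτ) = 1 − e^(−5 × 0.01780 × 49.0) = 1 − e^(−4.361) = 1 − 0.01277 ≈ 0.987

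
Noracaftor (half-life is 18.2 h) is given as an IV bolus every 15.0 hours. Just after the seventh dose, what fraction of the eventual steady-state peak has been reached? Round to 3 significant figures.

k = ln 2 / 18.2 = 0.03809 h⁻¹
f_n = 1 − e^(−nkτ) = 1 − e^(−7 × 0.03809 × 15.0) = 1 − e^(−3.999) = 1 − 0.01834 ≈ 0.982

0.982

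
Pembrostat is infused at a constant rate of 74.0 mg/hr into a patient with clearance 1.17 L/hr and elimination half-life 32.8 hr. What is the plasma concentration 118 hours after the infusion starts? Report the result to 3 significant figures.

58.0 µg/mL

Css = rate / CL = 74.0 / 1.17 = 63.25 µg/mL
k = ln 2 / 32.8 = 0.02113 hr⁻¹
C(t) = Css (1 − e^(−kt)) = 63.25 × (1 − e^(−2.494)) = 63.25 × 0.9174 ≈ 58.0 µg/mL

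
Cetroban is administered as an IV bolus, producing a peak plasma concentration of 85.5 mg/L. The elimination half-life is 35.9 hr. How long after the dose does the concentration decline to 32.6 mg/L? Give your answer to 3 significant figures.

49.9 hours

k = ln 2 / 35.9 = 0.01931 hr⁻¹
C(t) = C₀ e^(−kt)  ⇒  t = ln(C₀/C) / k
t = ln(85.5/32.6) / 0.01931 = 0.9642 / 0.01931 ≈ 49.9 hours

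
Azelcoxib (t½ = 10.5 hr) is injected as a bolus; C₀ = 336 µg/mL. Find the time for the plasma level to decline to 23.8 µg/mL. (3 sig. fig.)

40.1 hours

k = ln 2 / 10.5 = 0.06601 hr⁻¹
C(t) = C₀ e^(−kt)  ⇒  t = ln(C₀/C) / k
t = ln(336/23.8) / 0.06601 = 2.647 / 0.06601 ≈ 40.1 hours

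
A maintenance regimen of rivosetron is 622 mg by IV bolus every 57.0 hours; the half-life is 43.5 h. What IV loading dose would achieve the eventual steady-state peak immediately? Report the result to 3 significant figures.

k = ln 2 / 43.5 = 0.01593 h⁻¹
Accumulation ratio R = 1 / (1 − e^(−kτ)) = 1 / (1 − e^(−0.01593×57.0)) = 1 / (1 − 0.4032) = 1.676
Loading dose = maintenance dose × R = 622 × 1.676 ≈ 1040 mg

1040 mg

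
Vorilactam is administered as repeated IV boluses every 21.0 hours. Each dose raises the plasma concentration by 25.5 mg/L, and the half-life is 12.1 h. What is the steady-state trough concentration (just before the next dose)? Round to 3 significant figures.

k = ln 2 / 12.1 = 0.05728 h⁻¹
Fraction remaining after one interval: e^(−kτ) = e^(−0.05728 × 21.0) = 0.3003
R = 1 / (1 − 0.3003) = 1.429
Css,max = 25.5 × 1.429 = 36.44 mg/L
Css,min = Css,max × e^(−kτ) = 36.44 × 0.3003 ≈ 10.9 mg/L

10.9 mg/L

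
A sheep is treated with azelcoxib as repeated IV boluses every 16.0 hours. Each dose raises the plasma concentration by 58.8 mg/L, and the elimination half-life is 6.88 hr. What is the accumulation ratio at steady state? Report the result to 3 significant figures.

k = ln 2 / 6.88 = 0.1007 hr⁻¹
Fraction remaining after one interval: e^(−kτ) = e^(−0.1007 × 16.0) = 0.1995
R = 1 / (1 − 0.1995) = 1 / 0.8005 ≈ 1.25

1.25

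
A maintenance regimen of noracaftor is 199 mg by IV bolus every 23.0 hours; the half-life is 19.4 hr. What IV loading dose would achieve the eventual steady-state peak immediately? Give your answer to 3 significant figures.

k = ln 2 / 19.4 = 0.03573 hr⁻¹
Accumulation ratio R = 1 / (1 − e^(−kτ)) = 1 / (1 − e^(−0.03573×23.0)) = 1 / (1 − 0.4397) = 1.785
Loading dose = maintenance dose × R = 199 × 1.785 ≈ 355 mg

355 mg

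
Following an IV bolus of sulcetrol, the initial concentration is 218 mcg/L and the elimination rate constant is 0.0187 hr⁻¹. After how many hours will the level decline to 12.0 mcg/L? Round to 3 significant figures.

C(t) = C₀ e^(−kt)  ⇒  t = ln(C₀/C) / k
t = ln(218/12.0) / 0.01870 = 2.900 / 0.01870 ≈ 155 hours

155 hours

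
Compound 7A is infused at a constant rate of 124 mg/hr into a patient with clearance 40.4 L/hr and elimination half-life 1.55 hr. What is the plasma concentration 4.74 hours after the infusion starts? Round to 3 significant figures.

Css = rate / CL = 124 / 40.4 = 3.069 µg/mL
k = ln 2 / 1.55 = 0.4472 hr⁻¹
C(t) = Css (1 − e^(−kt)) = 3.069 × (1 − e^(−2.120)) = 3.069 × 0.8799 ≈ 2.70 µg/mL

2.70 µg/mL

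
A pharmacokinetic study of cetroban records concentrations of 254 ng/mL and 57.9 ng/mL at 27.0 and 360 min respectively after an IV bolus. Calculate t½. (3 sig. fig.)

156 minutes

k = ln(C₁/C₂) / (t₂ − t₁) = ln(254/57.9) / (360 − 27.0)
  = 1.479 / 333.0 = 0.004440 min⁻¹
t½ = ln 2 / k = ln 2 / 0.004440 ≈ 156 minutes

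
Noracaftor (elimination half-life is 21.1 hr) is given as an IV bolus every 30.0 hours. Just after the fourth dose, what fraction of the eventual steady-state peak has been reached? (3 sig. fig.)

k = ln 2 / 21.1 = 0.03285 hr⁻¹
f_n = 1 − e^(−nkτ) = 1 − e^(−4 × 0.03285 × 30.0) = 1 − e^(−3.942) = 1 − 0.01941 ≈ 0.981

0.981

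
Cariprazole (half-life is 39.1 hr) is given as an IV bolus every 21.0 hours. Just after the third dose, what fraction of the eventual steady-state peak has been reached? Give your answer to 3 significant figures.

k = ln 2 / 39.1 = 0.01773 hr⁻¹
f_n = 1 − e^(−nkτ) = 1 − e^(−3 × 0.01773 × 21.0) = 1 − e^(−1.117) = 1 − 0.3273 ≈ 0.673

0.673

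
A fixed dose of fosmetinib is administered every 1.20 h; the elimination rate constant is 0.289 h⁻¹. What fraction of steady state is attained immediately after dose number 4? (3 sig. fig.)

f_n = 1 − e^(−nkτ) = 1 − e^(−4 × 0.2890 × 1.20) = 1 − e^(−1.387) = 1 − 0.2498 ≈ 0.750

0.750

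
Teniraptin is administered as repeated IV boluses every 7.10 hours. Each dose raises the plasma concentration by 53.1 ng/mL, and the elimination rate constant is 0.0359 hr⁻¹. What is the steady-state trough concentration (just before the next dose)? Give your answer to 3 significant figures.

Fraction remaining after one interval: e^(−kτ) = e^(−0.03590 × 7.10) = 0.7750
R = 1 / (1 − 0.7750) = 4.444
Css,max = 53.1 × 4.444 = 236.0 ng/mL
Css,min = Css,max × e^(−kτ) = 236.0 × 0.7750 ≈ 183 ng/mL

183 ng/mL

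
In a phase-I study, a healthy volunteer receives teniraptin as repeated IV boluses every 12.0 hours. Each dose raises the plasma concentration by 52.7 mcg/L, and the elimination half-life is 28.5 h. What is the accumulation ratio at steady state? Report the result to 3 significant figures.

k = ln 2 / 28.5 = 0.02432 h⁻¹
Fraction remaining after one interval: e^(−kτ) = e^(−0.02432 × 12.0) = 0.7469
R = 1 / (1 − 0.7469) = 1 / 0.2531 ≈ 3.95

3.95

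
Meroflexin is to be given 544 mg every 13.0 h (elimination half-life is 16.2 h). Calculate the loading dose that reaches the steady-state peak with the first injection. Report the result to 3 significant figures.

1280 mg

k = ln 2 / 16.2 = 0.04279 h⁻¹
Accumulation ratio R = 1 / (1 − e^(−kτ)) = 1 / (1 − e^(−0.04279×13.0)) = 1 / (1 − 0.5734) = 2.344
Loading dose = maintenance dose × R = 544 × 2.344 ≈ 1280 mg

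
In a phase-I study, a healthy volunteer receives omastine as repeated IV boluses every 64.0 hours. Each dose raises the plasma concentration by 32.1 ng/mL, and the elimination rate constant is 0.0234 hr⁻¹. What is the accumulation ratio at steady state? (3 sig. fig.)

1.29

Fraction remaining after one interval: e^(−kτ) = e^(−0.02340 × 64.0) = 0.2237
R = 1 / (1 − 0.2237) = 1 / 0.7763 ≈ 1.29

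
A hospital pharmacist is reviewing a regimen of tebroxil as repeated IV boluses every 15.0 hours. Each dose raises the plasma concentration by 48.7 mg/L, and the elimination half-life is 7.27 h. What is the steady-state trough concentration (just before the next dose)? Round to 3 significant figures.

k = ln 2 / 7.27 = 0.09534 h⁻¹
Fraction remaining after one interval: e^(−kτ) = e^(−0.09534 × 15.0) = 0.2393
R = 1 / (1 − 0.2393) = 1.315
Css,max = 48.7 × 1.315 = 64.02 mg/L
Css,min = Css,max × e^(−kτ) = 64.02 × 0.2393 ≈ 15.3 mg/L

15.3 mg/L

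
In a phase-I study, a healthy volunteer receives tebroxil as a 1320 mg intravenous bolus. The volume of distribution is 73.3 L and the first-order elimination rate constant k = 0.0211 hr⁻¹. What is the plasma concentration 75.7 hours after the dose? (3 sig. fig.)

C₀ = dose / V = 1320 / 73.3 = 18.01 µg/mL
C(t) = C₀ e^(−kt) = 18.01 × e^(−0.02110 × 75.7) = 18.01 × e^(−1.597) = 18.01 × 0.2024 ≈ 3.65 µg/mL

3.65 µg/mL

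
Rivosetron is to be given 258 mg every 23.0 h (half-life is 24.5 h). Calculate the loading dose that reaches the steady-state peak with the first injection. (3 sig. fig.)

k = ln 2 / 24.5 = 0.02829 h⁻¹
Accumulation ratio R = 1 / (1 − e^(−kτ)) = 1 / (1 − e^(−0.02829×23.0)) = 1 / (1 − 0.5217) = 2.091
Loading dose = maintenance dose × R = 258 × 2.091 ≈ 539 mg

539 mg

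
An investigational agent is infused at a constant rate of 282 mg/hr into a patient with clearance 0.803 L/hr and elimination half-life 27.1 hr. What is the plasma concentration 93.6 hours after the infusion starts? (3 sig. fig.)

319 mg/L

Css = rate / CL = 282 / 0.803 = 351.2 mg/L
k = ln 2 / 27.1 = 0.02558 hr⁻¹
C(t) = Css (1 − e^(−kt)) = 351.2 × (1 − e^(−2.394)) = 351.2 × 0.9087 ≈ 319 mg/L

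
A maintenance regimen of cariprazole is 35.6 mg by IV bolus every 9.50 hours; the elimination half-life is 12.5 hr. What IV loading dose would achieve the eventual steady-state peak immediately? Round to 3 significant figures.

86.9 mg

k = ln 2 / 12.5 = 0.05545 hr⁻¹
Accumulation ratio R = 1 / (1 − e^(−kτ)) = 1 / (1 − e^(−0.05545×9.50)) = 1 / (1 − 0.5905) = 2.442
Loading dose = maintenance dose × R = 35.6 × 2.442 ≈ 86.9 mg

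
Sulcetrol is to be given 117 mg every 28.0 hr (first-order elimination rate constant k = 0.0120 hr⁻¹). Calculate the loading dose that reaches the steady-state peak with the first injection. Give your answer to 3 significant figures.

410 mg

Accumulation ratio R = 1 / (1 − e^(−kτ)) = 1 / (1 − e^(−0.01200×28.0)) = 1 / (1 − 0.7146) = 3.504
Loading dose = maintenance dose × R = 117 × 3.504 ≈ 410 mg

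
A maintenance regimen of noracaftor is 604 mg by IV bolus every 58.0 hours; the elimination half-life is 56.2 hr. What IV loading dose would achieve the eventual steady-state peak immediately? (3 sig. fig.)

k = ln 2 / 56.2 = 0.01233 hr⁻¹
Accumulation ratio R = 1 / (1 − e^(−kτ)) = 1 / (1 − e^(−0.01233×58.0)) = 1 / (1 − 0.4890) = 1.957
Loading dose = maintenance dose × R = 604 × 1.957 ≈ 1180 mg

1180 mg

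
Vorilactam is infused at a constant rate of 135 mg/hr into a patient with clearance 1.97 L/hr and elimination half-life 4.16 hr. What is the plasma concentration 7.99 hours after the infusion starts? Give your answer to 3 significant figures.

Css = rate / CL = 135 / 1.97 = 68.53 µg/mL
k = ln 2 / 4.16 = 0.1666 hr⁻¹
C(t) = Css (1 − e^(−kt)) = 68.53 × (1 − e^(−1.331)) = 68.53 × 0.7359 ≈ 50.4 µg/mL

50.4 µg/mL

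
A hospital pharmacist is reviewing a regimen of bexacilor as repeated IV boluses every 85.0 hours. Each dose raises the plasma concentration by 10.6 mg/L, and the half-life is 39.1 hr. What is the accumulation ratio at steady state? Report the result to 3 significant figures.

1.28

k = ln 2 / 39.1 = 0.01773 hr⁻¹
Fraction remaining after one interval: e^(−kτ) = e^(−0.01773 × 85.0) = 0.2216
R = 1 / (1 − 0.2216) = 1 / 0.7784 ≈ 1.28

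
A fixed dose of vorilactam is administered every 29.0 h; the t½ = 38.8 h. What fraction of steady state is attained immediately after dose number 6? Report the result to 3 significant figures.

k = ln 2 / 38.8 = 0.01786 h⁻¹
f_n = 1 − e^(−nkτ) = 1 − e^(−6 × 0.01786 × 29.0) = 1 − e^(−3.108) = 1 − 0.04467 ≈ 0.955

0.955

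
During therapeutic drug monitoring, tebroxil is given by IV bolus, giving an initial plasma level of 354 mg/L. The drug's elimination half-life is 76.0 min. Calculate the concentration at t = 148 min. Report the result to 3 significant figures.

91.8 mg/L

k = ln 2 / 76.0 = 0.009120 min⁻¹
C(t) = C₀ e^(−kt) = 354 × e^(−0.009120 × 148) = 354 × e^(−1.350) = 354 × 0.2593 ≈ 91.8 mg/L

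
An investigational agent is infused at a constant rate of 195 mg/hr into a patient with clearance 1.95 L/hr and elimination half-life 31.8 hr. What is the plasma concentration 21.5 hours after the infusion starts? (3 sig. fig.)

Css = rate / CL = 195 / 1.95 = 100.0 µg/mL
k = ln 2 / 31.8 = 0.02180 hr⁻¹
C(t) = Css (1 − e^(−kt)) = 100.0 × (1 − e^(−0.4686)) = 100.0 × 0.3741 ≈ 37.4 µg/mL

37.4 µg/mL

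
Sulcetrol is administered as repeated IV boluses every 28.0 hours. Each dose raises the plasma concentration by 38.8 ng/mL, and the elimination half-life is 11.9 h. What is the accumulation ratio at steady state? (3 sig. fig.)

k = ln 2 / 11.9 = 0.05825 h⁻¹
Fraction remaining after one interval: e^(−kτ) = e^(−0.05825 × 28.0) = 0.1957
R = 1 / (1 − 0.1957) = 1 / 0.8043 ≈ 1.24

1.24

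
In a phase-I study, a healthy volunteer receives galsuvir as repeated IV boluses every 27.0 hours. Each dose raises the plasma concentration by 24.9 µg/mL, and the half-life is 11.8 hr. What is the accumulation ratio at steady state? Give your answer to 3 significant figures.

k = ln 2 / 11.8 = 0.05874 hr⁻¹
Fraction remaining after one interval: e^(−kτ) = e^(−0.05874 × 27.0) = 0.2047
R = 1 / (1 − 0.2047) = 1 / 0.7953 ≈ 1.26

1.26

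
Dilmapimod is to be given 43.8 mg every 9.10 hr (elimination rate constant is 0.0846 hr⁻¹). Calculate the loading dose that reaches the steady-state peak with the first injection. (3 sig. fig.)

Accumulation ratio R = 1 / (1 − e^(−kτ)) = 1 / (1 − e^(−0.08460×9.10)) = 1 / (1 − 0.4631) = 1.862
Loading dose = maintenance dose × R = 43.8 × 1.862 ≈ 81.6 mg

81.6 mg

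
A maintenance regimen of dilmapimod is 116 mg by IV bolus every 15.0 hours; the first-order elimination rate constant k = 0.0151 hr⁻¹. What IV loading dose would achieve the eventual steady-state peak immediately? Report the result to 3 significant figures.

Accumulation ratio R = 1 / (1 − e^(−kτ)) = 1 / (1 − e^(−0.01510×15.0)) = 1 / (1 − 0.7973) = 4.934
Loading dose = maintenance dose × R = 116 × 4.934 ≈ 572 mg

572 mg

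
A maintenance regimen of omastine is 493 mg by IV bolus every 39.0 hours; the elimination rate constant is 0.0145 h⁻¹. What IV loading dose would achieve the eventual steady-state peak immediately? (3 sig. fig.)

Accumulation ratio R = 1 / (1 − e^(−kτ)) = 1 / (1 − e^(−0.01450×39.0)) = 1 / (1 − 0.5681) = 2.315
Loading dose = maintenance dose × R = 493 × 2.315 ≈ 1140 mg

1140 mg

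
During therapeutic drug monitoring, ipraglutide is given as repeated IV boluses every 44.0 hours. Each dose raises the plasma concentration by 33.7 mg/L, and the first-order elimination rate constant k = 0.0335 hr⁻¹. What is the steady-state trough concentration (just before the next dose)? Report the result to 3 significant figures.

10.0 mg/L

Fraction remaining after one interval: e^(−kτ) = e^(−0.03350 × 44.0) = 0.2290
R = 1 / (1 − 0.2290) = 1.297
Css,max = 33.7 × 1.297 = 43.71 mg/L
Css,min = Css,max × e^(−kτ) = 43.71 × 0.2290 ≈ 10.0 mg/L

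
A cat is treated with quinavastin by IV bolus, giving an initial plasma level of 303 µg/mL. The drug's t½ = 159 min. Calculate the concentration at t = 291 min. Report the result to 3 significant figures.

k = ln 2 / 159 = 0.004359 min⁻¹
C(t) = C₀ e^(−kt) = 303 × e^(−0.004359 × 291) = 303 × e^(−1.269) = 303 × 0.2812 ≈ 85.2 µg/mL

85.2 µg/mL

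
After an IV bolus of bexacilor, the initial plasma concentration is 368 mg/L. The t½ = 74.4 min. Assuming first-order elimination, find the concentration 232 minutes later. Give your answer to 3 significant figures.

42.4 mg/L

k = ln 2 / 74.4 = 0.009316 min⁻¹
232 min is 3.118 half-lives, so C = 368 × (1/2)^3.118 = 368 × 0.1152 ≈ 42.4 mg/L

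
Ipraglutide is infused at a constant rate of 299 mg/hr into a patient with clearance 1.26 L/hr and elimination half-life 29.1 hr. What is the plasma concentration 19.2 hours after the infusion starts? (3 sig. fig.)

87.1 µg/mL

Css = rate / CL = 299 / 1.26 = 237.3 µg/mL
k = ln 2 / 29.1 = 0.02382 hr⁻¹
C(t) = Css (1 − e^(−kt)) = 237.3 × (1 − e^(−0.4573)) = 237.3 × 0.3670 ≈ 87.1 µg/mL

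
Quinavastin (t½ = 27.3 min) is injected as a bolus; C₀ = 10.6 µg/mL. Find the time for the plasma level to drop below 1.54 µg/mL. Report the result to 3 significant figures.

76.0 minutes

k = ln 2 / 27.3 = 0.02539 min⁻¹
C(t) = C₀ e^(−kt)  ⇒  t = ln(C₀/C) / k
t = ln(10.6/1.54) / 0.02539 = 1.929 / 0.02539 ≈ 76.0 minutes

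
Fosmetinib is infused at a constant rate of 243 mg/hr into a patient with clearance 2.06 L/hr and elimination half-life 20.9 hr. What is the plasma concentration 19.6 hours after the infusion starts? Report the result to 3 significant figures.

56.4 µg/mL

Css = rate / CL = 243 / 2.06 = 118.0 µg/mL
k = ln 2 / 20.9 = 0.03316 hr⁻¹
C(t) = Css (1 − e^(−kt)) = 118.0 × (1 − e^(−0.6500)) = 118.0 × 0.4780 ≈ 56.4 µg/mL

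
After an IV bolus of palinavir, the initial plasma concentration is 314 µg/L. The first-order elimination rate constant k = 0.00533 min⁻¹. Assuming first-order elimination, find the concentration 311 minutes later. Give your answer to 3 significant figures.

59.8 µg/L

C(t) = C₀ e^(−kt) = 314 × e^(−0.005330 × 311) = 314 × e^(−1.658) = 314 × 0.1906 ≈ 59.8 µg/L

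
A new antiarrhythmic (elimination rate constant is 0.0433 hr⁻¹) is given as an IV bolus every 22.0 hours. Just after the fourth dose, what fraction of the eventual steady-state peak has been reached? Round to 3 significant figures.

0.978

f_n = 1 − e^(−nkτ) = 1 − e^(−4 × 0.04330 × 22.0) = 1 − e^(−3.810) = 1 − 0.02214 ≈ 0.978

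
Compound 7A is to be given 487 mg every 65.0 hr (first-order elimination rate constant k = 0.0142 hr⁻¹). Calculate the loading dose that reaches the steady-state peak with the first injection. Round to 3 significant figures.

808 mg

Accumulation ratio R = 1 / (1 − e^(−kτ)) = 1 / (1 − e^(−0.01420×65.0)) = 1 / (1 − 0.3973) = 1.659
Loading dose = maintenance dose × R = 487 × 1.659 ≈ 808 mg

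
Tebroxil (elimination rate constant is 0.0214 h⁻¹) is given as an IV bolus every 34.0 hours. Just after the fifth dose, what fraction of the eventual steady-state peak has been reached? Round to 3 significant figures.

f_n = 1 − e^(−nkτ) = 1 − e^(−5 × 0.02140 × 34.0) = 1 − e^(−3.638) = 1 − 0.02630 ≈ 0.974

0.974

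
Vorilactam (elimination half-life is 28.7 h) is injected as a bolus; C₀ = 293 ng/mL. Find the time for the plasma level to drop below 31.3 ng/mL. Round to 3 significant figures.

k = ln 2 / 28.7 = 0.02415 h⁻¹
C(t) = C₀ e^(−kt)  ⇒  t = ln(C₀/C) / k
t = ln(293/31.3) / 0.02415 = 2.237 / 0.02415 ≈ 92.6 hours

92.6 hours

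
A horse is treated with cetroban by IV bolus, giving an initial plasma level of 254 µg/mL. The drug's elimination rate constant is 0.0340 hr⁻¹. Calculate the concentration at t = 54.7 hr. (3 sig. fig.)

C(t) = C₀ e^(−kt) = 254 × e^(−0.03400 × 54.7) = 254 × e^(−1.860) = 254 × 0.1557 ≈ 39.5 µg/mL

39.5 µg/mL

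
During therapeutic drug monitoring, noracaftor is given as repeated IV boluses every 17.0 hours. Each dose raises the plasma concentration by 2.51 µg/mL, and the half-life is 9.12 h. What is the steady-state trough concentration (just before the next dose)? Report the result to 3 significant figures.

0.951 µg/mL

k = ln 2 / 9.12 = 0.07600 h⁻¹
Fraction remaining after one interval: e^(−kτ) = e^(−0.07600 × 17.0) = 0.2747
R = 1 / (1 − 0.2747) = 1.379
Css,max = 2.51 × 1.379 = 3.461 µg/mL
Css,min = Css,max × e^(−kτ) = 3.461 × 0.2747 ≈ 0.951 µg/mL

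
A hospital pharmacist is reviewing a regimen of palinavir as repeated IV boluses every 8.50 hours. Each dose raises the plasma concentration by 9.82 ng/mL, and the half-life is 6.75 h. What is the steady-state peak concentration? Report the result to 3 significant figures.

16.9 ng/mL

k = ln 2 / 6.75 = 0.1027 h⁻¹
Fraction remaining after one interval: e^(−kτ) = e^(−0.1027 × 8.50) = 0.4178
R = 1 / (1 − 0.4178) = 1.718
Css,max = 9.82 × 1.718 ≈ 16.9 ng/mL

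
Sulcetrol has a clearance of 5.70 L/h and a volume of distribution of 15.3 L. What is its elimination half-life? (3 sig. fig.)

k = CL / V = 5.70 / 15.3 = 0.3725 h⁻¹
t½ = ln 2 / k = ln 2 / 0.3725 ≈ 1.86 hours

1.86 hours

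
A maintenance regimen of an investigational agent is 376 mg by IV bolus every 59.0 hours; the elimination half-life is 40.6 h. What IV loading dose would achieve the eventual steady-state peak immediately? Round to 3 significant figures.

k = ln 2 / 40.6 = 0.01707 h⁻¹
Accumulation ratio R = 1 / (1 − e^(−kτ)) = 1 / (1 − e^(−0.01707×59.0)) = 1 / (1 − 0.3652) = 1.575
Loading dose = maintenance dose × R = 376 × 1.575 ≈ 592 mg

592 mg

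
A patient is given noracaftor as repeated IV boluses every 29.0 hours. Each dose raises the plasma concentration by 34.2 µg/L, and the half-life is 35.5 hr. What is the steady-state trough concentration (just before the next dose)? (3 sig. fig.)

44.9 µg/L

k = ln 2 / 35.5 = 0.01953 hr⁻¹
Fraction remaining after one interval: e^(−kτ) = e^(−0.01953 × 29.0) = 0.5677
R = 1 / (1 − 0.5677) = 2.313
Css,max = 34.2 × 2.313 = 79.10 µg/L
Css,min = Css,max × e^(−kτ) = 79.10 × 0.5677 ≈ 44.9 µg/L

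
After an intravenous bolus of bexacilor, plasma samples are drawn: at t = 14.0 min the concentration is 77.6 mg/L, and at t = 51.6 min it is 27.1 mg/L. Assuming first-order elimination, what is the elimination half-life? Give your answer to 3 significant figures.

24.8 minutes

k = ln(C₁/C₂) / (t₂ − t₁) = ln(77.6/27.1) / (51.6 − 14.0)
  = 1.052 / 37.60 = 0.02798 min⁻¹
t½ = ln 2 / k = ln 2 / 0.02798 ≈ 24.8 minutes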